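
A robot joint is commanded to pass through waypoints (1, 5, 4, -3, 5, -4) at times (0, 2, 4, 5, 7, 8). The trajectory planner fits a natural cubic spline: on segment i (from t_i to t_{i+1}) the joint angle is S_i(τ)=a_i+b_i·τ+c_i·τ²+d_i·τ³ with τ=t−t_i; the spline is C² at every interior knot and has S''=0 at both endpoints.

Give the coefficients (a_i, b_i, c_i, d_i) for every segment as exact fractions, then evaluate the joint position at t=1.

Δ: Δ0=2, Δ1=-1/2, Δ2=-7, Δ3=4, Δ4=-9
row 1: diag=8, rhs=-15; c'=1/4, d'=-15/8
row 2: denom=6−2·1/4=11/2; d'=(-39−2·-15/8)/(11/2)=-141/22
row 3: denom=6−1·2/11=64/11; d'=(66−1·-141/22)/(64/11)=1593/128
row 4: denom=6−2·11/32=85/16; d'=(-78−2·1593/128)/(85/16)=-1317/68
back: M4=-1317/68
back: M3=1593/128−11/32·-1317/68=1299/68
back: M2=-141/22−2/11·1299/68=-168/17
back: M1=-15/8−1/4·-168/17=81/136
M: M0=0, M1=81/136, M2=-168/17, M3=1299/68, M4=-1317/68, M5=0
seg 0: a=1, c=M0/2=0, d=(M1−M0)/(6·2)=27/544, b=Δ0−h0·(2M0+M1)/6=245/136
seg 1: a=5, c=M1/2=81/272, d=(M2−M1)/(6·2)=-475/544, b=Δ1−h1·(2M1+M2)/6=163/68
seg 2: a=4, c=M2/2=-84/17, d=(M3−M2)/(6·1)=657/136, b=Δ2−h2·(2M2+M3)/6=-937/136
seg 3: a=-3, c=M3/2=1299/136, d=(M4−M3)/(6·2)=-109/34, b=Δ3−h3·(2M3+M4)/6=-155/68
seg 4: a=5, c=M4/2=-1317/136, d=(M5−M4)/(6·1)=439/136, b=Δ4−h4·(2M4+M5)/6=-173/68
t_q=1 → seg 0, τ=1; S=1+245/136·τ+0·τ²+27/544·τ³=1551/544

  seg 0: a=1 b=245/136 c=0 d=27/544
  seg 1: a=5 b=163/68 c=81/272 d=-475/544
  seg 2: a=4 b=-937/136 c=-84/17 d=657/136
  seg 3: a=-3 b=-155/68 c=1299/136 d=-109/34
  seg 4: a=5 b=-173/68 c=-1317/136 d=439/136
S(1) = 1551/544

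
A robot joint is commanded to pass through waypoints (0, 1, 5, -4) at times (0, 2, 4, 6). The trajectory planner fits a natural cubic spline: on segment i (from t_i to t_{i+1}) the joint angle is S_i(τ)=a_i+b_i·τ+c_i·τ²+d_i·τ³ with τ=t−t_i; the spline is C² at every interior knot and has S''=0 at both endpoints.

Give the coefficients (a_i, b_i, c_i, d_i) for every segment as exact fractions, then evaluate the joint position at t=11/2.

Δ: Δ0=1/2, Δ1=2, Δ2=-9/2
row 1: diag=8, rhs=9; c'=1/4, d'=9/8
row 2: denom=8−2·1/4=15/2; d'=(-39−2·9/8)/(15/2)=-11/2
back: M2=-11/2
back: M1=9/8−1/4·-11/2=5/2
M: M0=0, M1=5/2, M2=-11/2, M3=0
seg 0: a=0, c=M0/2=0, d=(M1−M0)/(6·2)=5/24, b=Δ0−h0·(2M0+M1)/6=-1/3
seg 1: a=1, c=M1/2=5/4, d=(M2−M1)/(6·2)=-2/3, b=Δ1−h1·(2M1+M2)/6=13/6
seg 2: a=5, c=M2/2=-11/4, d=(M3−M2)/(6·2)=11/24, b=Δ2−h2·(2M2+M3)/6=-5/6
t_q=11/2 → seg 2, τ=3/2; S=5+-5/6·τ+-11/4·τ²+11/24·τ³=-57/64

  seg 0: a=0 b=-1/3 c=0 d=5/24
  seg 1: a=1 b=13/6 c=5/4 d=-2/3
  seg 2: a=5 b=-5/6 c=-11/4 d=11/24
S(11/2) = -57/64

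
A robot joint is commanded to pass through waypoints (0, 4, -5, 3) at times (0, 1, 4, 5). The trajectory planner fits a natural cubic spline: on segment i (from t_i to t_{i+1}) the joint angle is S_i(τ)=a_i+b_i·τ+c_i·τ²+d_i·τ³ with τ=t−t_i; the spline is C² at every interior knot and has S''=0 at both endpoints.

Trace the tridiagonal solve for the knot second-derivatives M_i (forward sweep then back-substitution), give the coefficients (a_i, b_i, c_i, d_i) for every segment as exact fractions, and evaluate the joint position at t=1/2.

Δ: Δ0=4, Δ1=-3, Δ2=8
row 1: diag=8, rhs=-42; c'=3/8, d'=-21/4
row 2: denom=8−3·3/8=55/8; d'=(66−3·-21/4)/(55/8)=654/55
back: M2=654/55
back: M1=-21/4−3/8·654/55=-534/55
M: M0=0, M1=-534/55, M2=654/55, M3=0
seg 0: a=0, c=M0/2=0, d=(M1−M0)/(6·1)=-89/55, b=Δ0−h0·(2M0+M1)/6=309/55
seg 1: a=4, c=M1/2=-267/55, d=(M2−M1)/(6·3)=6/5, b=Δ1−h1·(2M1+M2)/6=42/55
seg 2: a=-5, c=M2/2=327/55, d=(M3−M2)/(6·1)=-109/55, b=Δ2−h2·(2M2+M3)/6=222/55
t_q=1/2 → seg 0, τ=1/2; S=0+309/55·τ+0·τ²+-89/55·τ³=1147/440

  seg 0: a=0 b=309/55 c=0 d=-89/55
  seg 1: a=4 b=42/55 c=-267/55 d=6/5
  seg 2: a=-5 b=222/55 c=327/55 d=-109/55
S(1/2) = 1147/440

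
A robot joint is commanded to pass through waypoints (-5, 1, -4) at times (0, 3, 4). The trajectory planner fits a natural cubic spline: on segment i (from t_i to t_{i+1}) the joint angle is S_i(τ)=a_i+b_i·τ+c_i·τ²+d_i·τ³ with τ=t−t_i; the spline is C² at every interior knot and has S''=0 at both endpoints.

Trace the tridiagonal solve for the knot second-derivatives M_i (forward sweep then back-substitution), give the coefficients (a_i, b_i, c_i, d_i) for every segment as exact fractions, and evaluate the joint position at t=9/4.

  seg 0: a=-5 b=37/8 c=0 d=-7/24
  seg 1: a=1 b=-13/4 c=-21/8 d=7/8
S(9/4) = 1067/512

Δ: Δ0=2, Δ1=-5
row 1: diag=8, rhs=-42; c'=1/8, d'=-21/4
back: M1=-21/4
M: M0=0, M1=-21/4, M2=0
seg 0: a=-5, c=M0/2=0, d=(M1−M0)/(6·3)=-7/24, b=Δ0−h0·(2M0+M1)/6=37/8
seg 1: a=1, c=M1/2=-21/8, d=(M2−M1)/(6·1)=7/8, b=Δ1−h1·(2M1+M2)/6=-13/4
t_q=9/4 → seg 0, τ=9/4; S=-5+37/8·τ+0·τ²+-7/24·τ³=1067/512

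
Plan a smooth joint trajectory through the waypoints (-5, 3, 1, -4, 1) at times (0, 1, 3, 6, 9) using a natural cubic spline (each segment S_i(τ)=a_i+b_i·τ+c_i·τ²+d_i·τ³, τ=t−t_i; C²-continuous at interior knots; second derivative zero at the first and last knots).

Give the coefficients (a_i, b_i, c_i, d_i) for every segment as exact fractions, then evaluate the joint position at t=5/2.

Δ: Δ0=8, Δ1=-1, Δ2=-5/3, Δ3=5/3
row 1: diag=6, rhs=-54; c'=1/3, d'=-9
row 2: denom=10−2·1/3=28/3; d'=(-4−2·-9)/(28/3)=3/2
row 3: denom=12−3·9/28=309/28; d'=(20−3·3/2)/(309/28)=434/309
back: M3=434/309
back: M2=3/2−9/28·434/309=108/103
back: M1=-9−1/3·108/103=-963/103
M: M0=0, M1=-963/103, M2=108/103, M3=434/309, M4=0
seg 0: a=-5, c=M0/2=0, d=(M1−M0)/(6·1)=-321/206, b=Δ0−h0·(2M0+M1)/6=1969/206
seg 1: a=3, c=M1/2=-963/206, d=(M2−M1)/(6·2)=357/412, b=Δ1−h1·(2M1+M2)/6=503/103
seg 2: a=1, c=M2/2=54/103, d=(M3−M2)/(6·3)=55/2781, b=Δ2−h2·(2M2+M3)/6=-352/103
seg 3: a=-4, c=M3/2=217/309, d=(M4−M3)/(6·3)=-217/2781, b=Δ3−h3·(2M3+M4)/6=27/103
t_q=5/2 → seg 1, τ=3/2; S=3+503/103·τ+-963/206·τ²+357/412·τ³=9003/3296

  seg 0: a=-5 b=1969/206 c=0 d=-321/206
  seg 1: a=3 b=503/103 c=-963/206 d=357/412
  seg 2: a=1 b=-352/103 c=54/103 d=55/2781
  seg 3: a=-4 b=27/103 c=217/309 d=-217/2781
S(5/2) = 9003/3296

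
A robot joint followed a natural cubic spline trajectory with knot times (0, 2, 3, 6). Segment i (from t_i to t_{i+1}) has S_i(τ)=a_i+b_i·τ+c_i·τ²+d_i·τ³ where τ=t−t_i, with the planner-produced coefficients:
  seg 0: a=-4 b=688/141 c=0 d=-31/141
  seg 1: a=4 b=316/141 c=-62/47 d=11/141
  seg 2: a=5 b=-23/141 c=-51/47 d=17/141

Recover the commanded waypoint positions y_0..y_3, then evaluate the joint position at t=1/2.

y_0=-4 y_1=4 y_2=5 y_3=-2
S(1/2) = -597/376

y_0 = S_0(0) = a_0 = -4
y_1 = S_1(0) = a_1 = 4
y_2 = S_2(0) = a_2 = 5
y_3 = S_2(3) = -2
t_q=1/2 is in segment 0 (τ=1/2); S_0(τ)=-597/376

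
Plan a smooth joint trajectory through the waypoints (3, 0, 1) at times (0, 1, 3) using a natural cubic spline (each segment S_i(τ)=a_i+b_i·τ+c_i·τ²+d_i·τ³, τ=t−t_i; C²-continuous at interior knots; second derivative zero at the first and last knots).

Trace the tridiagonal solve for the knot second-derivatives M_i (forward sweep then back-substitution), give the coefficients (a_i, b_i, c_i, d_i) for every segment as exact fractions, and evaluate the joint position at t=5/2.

  seg 0: a=3 b=-43/12 c=0 d=7/12
  seg 1: a=0 b=-11/6 c=7/4 d=-7/24
S(5/2) = 13/64

Δ: Δ0=-3, Δ1=1/2
row 1: diag=6, rhs=21; c'=1/3, d'=7/2
back: M1=7/2
M: M0=0, M1=7/2, M2=0
seg 0: a=3, c=M0/2=0, d=(M1−M0)/(6·1)=7/12, b=Δ0−h0·(2M0+M1)/6=-43/12
seg 1: a=0, c=M1/2=7/4, d=(M2−M1)/(6·2)=-7/24, b=Δ1−h1·(2M1+M2)/6=-11/6
t_q=5/2 → seg 1, τ=3/2; S=0+-11/6·τ+7/4·τ²+-7/24·τ³=13/64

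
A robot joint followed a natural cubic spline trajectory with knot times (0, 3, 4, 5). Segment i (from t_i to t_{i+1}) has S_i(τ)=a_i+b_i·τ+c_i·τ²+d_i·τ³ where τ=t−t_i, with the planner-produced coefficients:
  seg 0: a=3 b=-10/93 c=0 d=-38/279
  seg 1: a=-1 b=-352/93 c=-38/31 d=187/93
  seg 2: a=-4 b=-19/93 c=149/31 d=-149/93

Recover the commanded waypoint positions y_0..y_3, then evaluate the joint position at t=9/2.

y_0 = S_0(0) = a_0 = 3
y_1 = S_1(0) = a_1 = -1
y_2 = S_2(0) = a_2 = -4
y_3 = S_2(1) = -1
t_q=9/2 is in segment 2 (τ=1/2); S_2(τ)=-769/248

y_0=3 y_1=-1 y_2=-4 y_3=-1
S(9/2) = -769/248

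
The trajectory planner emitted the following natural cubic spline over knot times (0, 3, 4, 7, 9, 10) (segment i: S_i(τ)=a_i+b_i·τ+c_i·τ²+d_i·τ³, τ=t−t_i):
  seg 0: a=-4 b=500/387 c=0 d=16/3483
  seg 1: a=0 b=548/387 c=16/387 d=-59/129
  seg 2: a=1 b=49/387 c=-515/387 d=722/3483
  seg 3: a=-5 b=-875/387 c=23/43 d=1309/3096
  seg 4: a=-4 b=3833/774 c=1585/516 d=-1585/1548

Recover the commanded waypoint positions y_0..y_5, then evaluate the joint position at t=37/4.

y_0 = S_0(0) = a_0 = -4
y_1 = S_1(0) = a_1 = 0
y_2 = S_2(0) = a_2 = 1
y_3 = S_3(0) = a_3 = -5
y_4 = S_4(0) = a_4 = -4
y_5 = S_4(1) = 3
t_q=37/4 is in segment 4 (τ=1/4); S_4(τ)=-85399/33024

y_0=-4 y_1=0 y_2=1 y_3=-5 y_4=-4 y_5=3
S(37/4) = -85399/33024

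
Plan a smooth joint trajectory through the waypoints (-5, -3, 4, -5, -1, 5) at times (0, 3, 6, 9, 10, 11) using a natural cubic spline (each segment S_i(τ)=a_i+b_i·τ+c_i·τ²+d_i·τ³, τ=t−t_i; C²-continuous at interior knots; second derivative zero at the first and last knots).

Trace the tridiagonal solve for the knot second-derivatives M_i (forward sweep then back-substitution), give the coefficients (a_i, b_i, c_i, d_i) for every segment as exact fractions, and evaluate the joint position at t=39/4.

  seg 0: a=-5 b=-152/417 c=0 d=430/3753
  seg 1: a=-3 b=1138/417 c=430/417 d=-485/1251
  seg 2: a=4 b=-647/417 c=-1025/417 d=2471/3753
  seg 3: a=-5 b=616/417 c=482/139 d=-394/417
  seg 4: a=-1 b=2326/417 c=88/139 d=-88/417
S(39/4) = -10409/4448

Δ: Δ0=2/3, Δ1=7/3, Δ2=-3, Δ3=4, Δ4=6
row 1: diag=12, rhs=10; c'=1/4, d'=5/6
row 2: denom=12−3·1/4=45/4; d'=(-32−3·5/6)/(45/4)=-46/15
row 3: denom=8−3·4/15=36/5; d'=(42−3·-46/15)/(36/5)=64/9
row 4: denom=4−1·5/36=139/36; d'=(12−1·64/9)/(139/36)=176/139
back: M4=176/139
back: M3=64/9−5/36·176/139=964/139
back: M2=-46/15−4/15·964/139=-2050/417
back: M1=5/6−1/4·-2050/417=860/417
M: M0=0, M1=860/417, M2=-2050/417, M3=964/139, M4=176/139, M5=0
seg 0: a=-5, c=M0/2=0, d=(M1−M0)/(6·3)=430/3753, b=Δ0−h0·(2M0+M1)/6=-152/417
seg 1: a=-3, c=M1/2=430/417, d=(M2−M1)/(6·3)=-485/1251, b=Δ1−h1·(2M1+M2)/6=1138/417
seg 2: a=4, c=M2/2=-1025/417, d=(M3−M2)/(6·3)=2471/3753, b=Δ2−h2·(2M2+M3)/6=-647/417
seg 3: a=-5, c=M3/2=482/139, d=(M4−M3)/(6·1)=-394/417, b=Δ3−h3·(2M3+M4)/6=616/417
seg 4: a=-1, c=M4/2=88/139, d=(M5−M4)/(6·1)=-88/417, b=Δ4−h4·(2M4+M5)/6=2326/417
t_q=39/4 → seg 3, τ=3/4; S=-5+616/417·τ+482/139·τ²+-394/417·τ³=-10409/4448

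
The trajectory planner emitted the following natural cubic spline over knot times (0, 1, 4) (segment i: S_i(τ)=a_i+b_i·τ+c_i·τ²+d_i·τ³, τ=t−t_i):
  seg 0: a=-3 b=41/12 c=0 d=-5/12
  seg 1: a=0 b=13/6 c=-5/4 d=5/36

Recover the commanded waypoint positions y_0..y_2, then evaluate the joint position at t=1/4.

y_0 = S_0(0) = a_0 = -3
y_1 = S_1(0) = a_1 = 0
y_2 = S_1(3) = -1
t_q=1/4 is in segment 0 (τ=1/4); S_0(τ)=-551/256

y_0=-3 y_1=0 y_2=-1
S(1/4) = -551/256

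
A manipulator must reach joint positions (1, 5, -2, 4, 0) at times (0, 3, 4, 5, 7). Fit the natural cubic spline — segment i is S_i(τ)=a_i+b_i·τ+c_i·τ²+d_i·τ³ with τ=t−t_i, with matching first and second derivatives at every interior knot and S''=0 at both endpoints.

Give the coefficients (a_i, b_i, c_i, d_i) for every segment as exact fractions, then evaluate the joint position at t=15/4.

Δ: Δ0=4/3, Δ1=-7, Δ2=6, Δ3=-2
row 1: diag=8, rhs=-50; c'=1/8, d'=-25/4
row 2: denom=4−1·1/8=31/8; d'=(78−1·-25/4)/(31/8)=674/31
row 3: denom=6−1·8/31=178/31; d'=(-48−1·674/31)/(178/31)=-1081/89
back: M3=-1081/89
back: M2=674/31−8/31·-1081/89=2214/89
back: M1=-25/4−1/8·2214/89=-833/89
M: M0=0, M1=-833/89, M2=2214/89, M3=-1081/89, M4=0
seg 0: a=1, c=M0/2=0, d=(M1−M0)/(6·3)=-833/1602, b=Δ0−h0·(2M0+M1)/6=3211/534
seg 1: a=5, c=M1/2=-833/178, d=(M2−M1)/(6·1)=3047/534, b=Δ1−h1·(2M1+M2)/6=-2143/267
seg 2: a=-2, c=M2/2=1107/89, d=(M3−M2)/(6·1)=-3295/534, b=Δ2−h2·(2M2+M3)/6=-143/534
seg 3: a=4, c=M3/2=-1081/178, d=(M4−M3)/(6·2)=1081/1068, b=Δ3−h3·(2M3+M4)/6=1628/267
t_q=15/4 → seg 1, τ=3/4; S=5+-2143/267·τ+-833/178·τ²+3047/534·τ³=-14181/11392

  seg 0: a=1 b=3211/534 c=0 d=-833/1602
  seg 1: a=5 b=-2143/267 c=-833/178 d=3047/534
  seg 2: a=-2 b=-143/534 c=1107/89 d=-3295/534
  seg 3: a=4 b=1628/267 c=-1081/178 d=1081/1068
S(15/4) = -14181/11392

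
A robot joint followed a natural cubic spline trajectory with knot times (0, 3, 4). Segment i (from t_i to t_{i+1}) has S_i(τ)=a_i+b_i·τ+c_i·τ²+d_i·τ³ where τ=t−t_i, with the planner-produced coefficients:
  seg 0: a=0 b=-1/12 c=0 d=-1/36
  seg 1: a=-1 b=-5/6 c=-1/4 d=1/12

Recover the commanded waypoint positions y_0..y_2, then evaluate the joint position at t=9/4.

y_0 = S_0(0) = a_0 = 0
y_1 = S_1(0) = a_1 = -1
y_2 = S_1(1) = -2
t_q=9/4 is in segment 0 (τ=9/4); S_0(τ)=-129/256

y_0=0 y_1=-1 y_2=-2
S(9/4) = -129/256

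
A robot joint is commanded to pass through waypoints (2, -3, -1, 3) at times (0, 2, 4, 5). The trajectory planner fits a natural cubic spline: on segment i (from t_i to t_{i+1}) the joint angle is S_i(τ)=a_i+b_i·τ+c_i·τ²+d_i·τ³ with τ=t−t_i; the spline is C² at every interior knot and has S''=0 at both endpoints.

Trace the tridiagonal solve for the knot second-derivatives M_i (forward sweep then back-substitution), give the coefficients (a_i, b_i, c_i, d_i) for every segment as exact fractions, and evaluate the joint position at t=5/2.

  seg 0: a=2 b=-35/11 c=0 d=15/88
  seg 1: a=-3 b=-25/22 c=45/44 d=1/44
  seg 2: a=-1 b=71/22 c=51/44 d=-17/44
S(5/2) = -1165/352

Δ: Δ0=-5/2, Δ1=1, Δ2=4
row 1: diag=8, rhs=21; c'=1/4, d'=21/8
row 2: denom=6−2·1/4=11/2; d'=(18−2·21/8)/(11/2)=51/22
back: M2=51/22
back: M1=21/8−1/4·51/22=45/22
M: M0=0, M1=45/22, M2=51/22, M3=0
seg 0: a=2, c=M0/2=0, d=(M1−M0)/(6·2)=15/88, b=Δ0−h0·(2M0+M1)/6=-35/11
seg 1: a=-3, c=M1/2=45/44, d=(M2−M1)/(6·2)=1/44, b=Δ1−h1·(2M1+M2)/6=-25/22
seg 2: a=-1, c=M2/2=51/44, d=(M3−M2)/(6·1)=-17/44, b=Δ2−h2·(2M2+M3)/6=71/22
t_q=5/2 → seg 1, τ=1/2; S=-3+-25/22·τ+45/44·τ²+1/44·τ³=-1165/352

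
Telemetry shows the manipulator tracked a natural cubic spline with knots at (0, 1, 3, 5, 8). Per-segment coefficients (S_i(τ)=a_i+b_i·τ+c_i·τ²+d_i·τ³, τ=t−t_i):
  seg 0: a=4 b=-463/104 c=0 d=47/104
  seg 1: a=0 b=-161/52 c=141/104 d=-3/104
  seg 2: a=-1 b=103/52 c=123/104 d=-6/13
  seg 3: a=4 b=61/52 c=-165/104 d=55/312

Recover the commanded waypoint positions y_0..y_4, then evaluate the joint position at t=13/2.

y_0=4 y_1=0 y_2=-1 y_3=4 y_4=-2
S(13/2) = 2317/832

y_0 = S_0(0) = a_0 = 4
y_1 = S_1(0) = a_1 = 0
y_2 = S_2(0) = a_2 = -1
y_3 = S_3(0) = a_3 = 4
y_4 = S_3(3) = -2
t_q=13/2 is in segment 3 (τ=3/2); S_3(τ)=2317/832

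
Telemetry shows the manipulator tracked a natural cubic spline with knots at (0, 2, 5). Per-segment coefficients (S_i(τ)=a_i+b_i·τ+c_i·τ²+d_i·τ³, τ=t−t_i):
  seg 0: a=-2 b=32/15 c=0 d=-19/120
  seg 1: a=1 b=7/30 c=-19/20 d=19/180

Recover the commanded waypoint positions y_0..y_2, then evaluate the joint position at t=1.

y_0 = S_0(0) = a_0 = -2
y_1 = S_1(0) = a_1 = 1
y_2 = S_1(3) = -4
t_q=1 is in segment 0 (τ=1); S_0(τ)=-1/40

y_0=-2 y_1=1 y_2=-4
S(1) = -1/40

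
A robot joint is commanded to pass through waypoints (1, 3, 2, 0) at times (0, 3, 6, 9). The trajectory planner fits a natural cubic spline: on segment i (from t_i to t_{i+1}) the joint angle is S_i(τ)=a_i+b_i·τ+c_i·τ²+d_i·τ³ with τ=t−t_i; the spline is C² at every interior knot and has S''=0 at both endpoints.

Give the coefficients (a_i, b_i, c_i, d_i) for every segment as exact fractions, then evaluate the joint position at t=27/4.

  seg 0: a=1 b=41/45 c=0 d=-11/405
  seg 1: a=3 b=8/45 c=-11/45 d=2/81
  seg 2: a=2 b=-28/45 c=-1/45 d=1/405
S(27/4) = 487/320

Δ: Δ0=2/3, Δ1=-1/3, Δ2=-2/3
row 1: diag=12, rhs=-6; c'=1/4, d'=-1/2
row 2: denom=12−3·1/4=45/4; d'=(-2−3·-1/2)/(45/4)=-2/45
back: M2=-2/45
back: M1=-1/2−1/4·-2/45=-22/45
M: M0=0, M1=-22/45, M2=-2/45, M3=0
seg 0: a=1, c=M0/2=0, d=(M1−M0)/(6·3)=-11/405, b=Δ0−h0·(2M0+M1)/6=41/45
seg 1: a=3, c=M1/2=-11/45, d=(M2−M1)/(6·3)=2/81, b=Δ1−h1·(2M1+M2)/6=8/45
seg 2: a=2, c=M2/2=-1/45, d=(M3−M2)/(6·3)=1/405, b=Δ2−h2·(2M2+M3)/6=-28/45
t_q=27/4 → seg 2, τ=3/4; S=2+-28/45·τ+-1/45·τ²+1/405·τ³=487/320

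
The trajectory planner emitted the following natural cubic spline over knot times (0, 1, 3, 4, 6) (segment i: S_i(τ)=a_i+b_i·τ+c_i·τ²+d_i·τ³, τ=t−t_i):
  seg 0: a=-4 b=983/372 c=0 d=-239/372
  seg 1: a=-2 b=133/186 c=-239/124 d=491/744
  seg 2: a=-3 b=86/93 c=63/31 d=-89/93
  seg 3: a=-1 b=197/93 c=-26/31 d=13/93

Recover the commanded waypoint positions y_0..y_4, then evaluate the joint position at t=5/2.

y_0=-4 y_1=-2 y_2=-3 y_3=-1 y_4=1
S(5/2) = -6025/1984

y_0 = S_0(0) = a_0 = -4
y_1 = S_1(0) = a_1 = -2
y_2 = S_2(0) = a_2 = -3
y_3 = S_3(0) = a_3 = -1
y_4 = S_3(2) = 1
t_q=5/2 is in segment 1 (τ=3/2); S_1(τ)=-6025/1984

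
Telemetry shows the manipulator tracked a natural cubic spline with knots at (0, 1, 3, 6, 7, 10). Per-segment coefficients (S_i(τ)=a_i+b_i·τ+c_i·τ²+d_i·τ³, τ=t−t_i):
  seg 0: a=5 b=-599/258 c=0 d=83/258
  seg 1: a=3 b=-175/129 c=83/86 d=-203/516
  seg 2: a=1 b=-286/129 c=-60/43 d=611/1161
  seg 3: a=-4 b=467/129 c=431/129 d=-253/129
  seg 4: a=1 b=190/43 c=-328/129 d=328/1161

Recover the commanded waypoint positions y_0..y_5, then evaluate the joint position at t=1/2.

y_0=5 y_1=3 y_2=1 y_3=-4 y_4=1 y_5=-1
S(1/2) = 2669/688

y_0 = S_0(0) = a_0 = 5
y_1 = S_1(0) = a_1 = 3
y_2 = S_2(0) = a_2 = 1
y_3 = S_3(0) = a_3 = -4
y_4 = S_4(0) = a_4 = 1
y_5 = S_4(3) = -1
t_q=1/2 is in segment 0 (τ=1/2); S_0(τ)=2669/688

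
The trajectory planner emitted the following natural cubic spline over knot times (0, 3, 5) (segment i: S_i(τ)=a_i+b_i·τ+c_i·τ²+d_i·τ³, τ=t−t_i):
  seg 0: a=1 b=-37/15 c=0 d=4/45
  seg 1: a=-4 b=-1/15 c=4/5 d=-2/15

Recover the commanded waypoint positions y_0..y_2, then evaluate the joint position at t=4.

y_0 = S_0(0) = a_0 = 1
y_1 = S_1(0) = a_1 = -4
y_2 = S_1(2) = -2
t_q=4 is in segment 1 (τ=1); S_1(τ)=-17/5

y_0=1 y_1=-4 y_2=-2
S(4) = -17/5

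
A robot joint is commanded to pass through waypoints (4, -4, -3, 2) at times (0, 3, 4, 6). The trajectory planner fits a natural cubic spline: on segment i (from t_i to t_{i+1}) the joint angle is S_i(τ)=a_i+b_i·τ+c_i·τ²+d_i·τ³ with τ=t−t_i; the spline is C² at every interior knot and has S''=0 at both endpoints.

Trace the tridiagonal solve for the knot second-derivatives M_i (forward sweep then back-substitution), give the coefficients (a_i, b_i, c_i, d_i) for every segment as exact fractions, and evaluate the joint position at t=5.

Δ: Δ0=-8/3, Δ1=1, Δ2=5/2
row 1: diag=8, rhs=22; c'=1/8, d'=11/4
row 2: denom=6−1·1/8=47/8; d'=(9−1·11/4)/(47/8)=50/47
back: M2=50/47
back: M1=11/4−1/8·50/47=123/47
M: M0=0, M1=123/47, M2=50/47, M3=0
seg 0: a=4, c=M0/2=0, d=(M1−M0)/(6·3)=41/282, b=Δ0−h0·(2M0+M1)/6=-1121/282
seg 1: a=-4, c=M1/2=123/94, d=(M2−M1)/(6·1)=-73/282, b=Δ1−h1·(2M1+M2)/6=-7/141
seg 2: a=-3, c=M2/2=25/47, d=(M3−M2)/(6·2)=-25/282, b=Δ2−h2·(2M2+M3)/6=505/282
t_q=5 → seg 2, τ=1; S=-3+505/282·τ+25/47·τ²+-25/282·τ³=-36/47

  seg 0: a=4 b=-1121/282 c=0 d=41/282
  seg 1: a=-4 b=-7/141 c=123/94 d=-73/282
  seg 2: a=-3 b=505/282 c=25/47 d=-25/282
S(5) = -36/47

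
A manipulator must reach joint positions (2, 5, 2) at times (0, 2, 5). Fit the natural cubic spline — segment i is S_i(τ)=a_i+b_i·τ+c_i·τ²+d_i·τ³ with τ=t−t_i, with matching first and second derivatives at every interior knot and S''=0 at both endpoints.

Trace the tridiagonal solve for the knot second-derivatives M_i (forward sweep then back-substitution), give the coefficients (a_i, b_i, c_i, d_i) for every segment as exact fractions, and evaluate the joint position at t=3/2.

Δ: Δ0=3/2, Δ1=-1
row 1: diag=10, rhs=-15; c'=3/10, d'=-3/2
back: M1=-3/2
M: M0=0, M1=-3/2, M2=0
seg 0: a=2, c=M0/2=0, d=(M1−M0)/(6·2)=-1/8, b=Δ0−h0·(2M0+M1)/6=2
seg 1: a=5, c=M1/2=-3/4, d=(M2−M1)/(6·3)=1/12, b=Δ1−h1·(2M1+M2)/6=1/2
t_q=3/2 → seg 0, τ=3/2; S=2+2·τ+0·τ²+-1/8·τ³=293/64

  seg 0: a=2 b=2 c=0 d=-1/8
  seg 1: a=5 b=1/2 c=-3/4 d=1/12
S(3/2) = 293/64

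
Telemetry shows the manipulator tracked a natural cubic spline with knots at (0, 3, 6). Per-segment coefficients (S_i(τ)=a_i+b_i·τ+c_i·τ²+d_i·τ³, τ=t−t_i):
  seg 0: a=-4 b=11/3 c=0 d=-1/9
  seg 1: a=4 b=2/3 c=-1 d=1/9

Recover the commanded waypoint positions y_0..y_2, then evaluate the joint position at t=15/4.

y_0=-4 y_1=4 y_2=0
S(15/4) = 255/64

y_0 = S_0(0) = a_0 = -4
y_1 = S_1(0) = a_1 = 4
y_2 = S_1(3) = 0
t_q=15/4 is in segment 1 (τ=3/4); S_1(τ)=255/64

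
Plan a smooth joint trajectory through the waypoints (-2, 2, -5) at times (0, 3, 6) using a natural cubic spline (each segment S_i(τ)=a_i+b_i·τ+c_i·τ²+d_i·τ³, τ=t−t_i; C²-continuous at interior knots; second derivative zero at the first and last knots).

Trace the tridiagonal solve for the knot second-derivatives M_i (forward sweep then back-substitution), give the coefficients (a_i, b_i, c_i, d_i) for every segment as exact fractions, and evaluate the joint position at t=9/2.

Δ: Δ0=4/3, Δ1=-7/3
row 1: diag=12, rhs=-22; c'=1/4, d'=-11/6
back: M1=-11/6
M: M0=0, M1=-11/6, M2=0
seg 0: a=-2, c=M0/2=0, d=(M1−M0)/(6·3)=-11/108, b=Δ0−h0·(2M0+M1)/6=9/4
seg 1: a=2, c=M1/2=-11/12, d=(M2−M1)/(6·3)=11/108, b=Δ1−h1·(2M1+M2)/6=-1/2
t_q=9/2 → seg 1, τ=3/2; S=2+-1/2·τ+-11/12·τ²+11/108·τ³=-15/32

  seg 0: a=-2 b=9/4 c=0 d=-11/108
  seg 1: a=2 b=-1/2 c=-11/12 d=11/108
S(9/2) = -15/32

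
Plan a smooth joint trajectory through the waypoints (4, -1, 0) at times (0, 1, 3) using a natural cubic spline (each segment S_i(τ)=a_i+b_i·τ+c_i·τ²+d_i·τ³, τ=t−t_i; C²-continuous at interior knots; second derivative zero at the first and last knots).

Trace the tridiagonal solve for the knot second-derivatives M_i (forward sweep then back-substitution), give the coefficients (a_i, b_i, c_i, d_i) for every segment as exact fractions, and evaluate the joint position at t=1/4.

  seg 0: a=4 b=-71/12 c=0 d=11/12
  seg 1: a=-1 b=-19/6 c=11/4 d=-11/24
S(1/4) = 649/256

Δ: Δ0=-5, Δ1=1/2
row 1: diag=6, rhs=33; c'=1/3, d'=11/2
back: M1=11/2
M: M0=0, M1=11/2, M2=0
seg 0: a=4, c=M0/2=0, d=(M1−M0)/(6·1)=11/12, b=Δ0−h0·(2M0+M1)/6=-71/12
seg 1: a=-1, c=M1/2=11/4, d=(M2−M1)/(6·2)=-11/24, b=Δ1−h1·(2M1+M2)/6=-19/6
t_q=1/4 → seg 0, τ=1/4; S=4+-71/12·τ+0·τ²+11/12·τ³=649/256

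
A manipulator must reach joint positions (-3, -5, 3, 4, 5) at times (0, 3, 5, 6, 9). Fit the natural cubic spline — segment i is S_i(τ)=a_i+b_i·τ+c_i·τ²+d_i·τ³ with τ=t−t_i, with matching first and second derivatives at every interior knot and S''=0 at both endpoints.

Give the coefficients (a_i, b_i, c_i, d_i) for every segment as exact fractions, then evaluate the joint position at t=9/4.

  seg 0: a=-3 b=-545/219 c=0 d=133/657
  seg 1: a=-5 b=652/219 c=133/73 d=-287/438
  seg 2: a=3 b=526/219 c=-154/73 d=155/219
  seg 3: a=4 b=67/219 c=1/73 d=-1/657
S(9/4) = -29403/4672

Δ: Δ0=-2/3, Δ1=4, Δ2=1, Δ3=1/3
row 1: diag=10, rhs=28; c'=1/5, d'=14/5
row 2: denom=6−2·1/5=28/5; d'=(-18−2·14/5)/(28/5)=-59/14
row 3: denom=8−1·5/28=219/28; d'=(-4−1·-59/14)/(219/28)=2/73
back: M3=2/73
back: M2=-59/14−5/28·2/73=-308/73
back: M1=14/5−1/5·-308/73=266/73
M: M0=0, M1=266/73, M2=-308/73, M3=2/73, M4=0
seg 0: a=-3, c=M0/2=0, d=(M1−M0)/(6·3)=133/657, b=Δ0−h0·(2M0+M1)/6=-545/219
seg 1: a=-5, c=M1/2=133/73, d=(M2−M1)/(6·2)=-287/438, b=Δ1−h1·(2M1+M2)/6=652/219
seg 2: a=3, c=M2/2=-154/73, d=(M3−M2)/(6·1)=155/219, b=Δ2−h2·(2M2+M3)/6=526/219
seg 3: a=4, c=M3/2=1/73, d=(M4−M3)/(6·3)=-1/657, b=Δ3−h3·(2M3+M4)/6=67/219
t_q=9/4 → seg 0, τ=9/4; S=-3+-545/219·τ+0·τ²+133/657·τ³=-29403/4672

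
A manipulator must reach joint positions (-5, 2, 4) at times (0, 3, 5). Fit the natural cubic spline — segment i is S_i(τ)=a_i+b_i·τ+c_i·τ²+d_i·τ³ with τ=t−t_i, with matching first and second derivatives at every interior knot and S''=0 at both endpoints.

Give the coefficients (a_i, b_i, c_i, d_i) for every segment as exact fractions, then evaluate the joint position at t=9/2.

Δ: Δ0=7/3, Δ1=1
row 1: diag=10, rhs=-8; c'=1/5, d'=-4/5
back: M1=-4/5
M: M0=0, M1=-4/5, M2=0
seg 0: a=-5, c=M0/2=0, d=(M1−M0)/(6·3)=-2/45, b=Δ0−h0·(2M0+M1)/6=41/15
seg 1: a=2, c=M1/2=-2/5, d=(M2−M1)/(6·2)=1/15, b=Δ1−h1·(2M1+M2)/6=23/15
t_q=9/2 → seg 1, τ=3/2; S=2+23/15·τ+-2/5·τ²+1/15·τ³=29/8

  seg 0: a=-5 b=41/15 c=0 d=-2/45
  seg 1: a=2 b=23/15 c=-2/5 d=1/15
S(9/2) = 29/8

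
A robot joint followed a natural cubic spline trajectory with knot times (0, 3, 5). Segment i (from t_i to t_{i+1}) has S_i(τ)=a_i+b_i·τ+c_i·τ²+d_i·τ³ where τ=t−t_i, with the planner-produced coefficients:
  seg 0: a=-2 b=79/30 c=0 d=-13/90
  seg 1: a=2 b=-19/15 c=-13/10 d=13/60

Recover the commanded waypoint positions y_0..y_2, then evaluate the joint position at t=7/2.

y_0 = S_0(0) = a_0 = -2
y_1 = S_1(0) = a_1 = 2
y_2 = S_1(2) = -4
t_q=7/2 is in segment 1 (τ=1/2); S_1(τ)=171/160

y_0=-2 y_1=2 y_2=-4
S(7/2) = 171/160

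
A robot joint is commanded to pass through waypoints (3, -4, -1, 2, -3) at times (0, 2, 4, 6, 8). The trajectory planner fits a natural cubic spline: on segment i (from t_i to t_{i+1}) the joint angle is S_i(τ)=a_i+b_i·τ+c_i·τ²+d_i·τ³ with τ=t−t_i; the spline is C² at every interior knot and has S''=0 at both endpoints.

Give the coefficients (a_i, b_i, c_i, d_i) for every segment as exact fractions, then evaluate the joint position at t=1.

Δ: Δ0=-7/2, Δ1=3/2, Δ2=3/2, Δ3=-5/2
row 1: diag=8, rhs=30; c'=1/4, d'=15/4
row 2: denom=8−2·1/4=15/2; d'=(0−2·15/4)/(15/2)=-1
row 3: denom=8−2·4/15=112/15; d'=(-24−2·-1)/(112/15)=-165/56
back: M3=-165/56
back: M2=-1−4/15·-165/56=-3/14
back: M1=15/4−1/4·-3/14=213/56
M: M0=0, M1=213/56, M2=-3/14, M3=-165/56, M4=0
seg 0: a=3, c=M0/2=0, d=(M1−M0)/(6·2)=71/224, b=Δ0−h0·(2M0+M1)/6=-267/56
seg 1: a=-4, c=M1/2=213/112, d=(M2−M1)/(6·2)=-75/224, b=Δ1−h1·(2M1+M2)/6=-27/28
seg 2: a=-1, c=M2/2=-3/28, d=(M3−M2)/(6·2)=-51/224, b=Δ2−h2·(2M2+M3)/6=21/8
seg 3: a=2, c=M3/2=-165/112, d=(M4−M3)/(6·2)=55/224, b=Δ3−h3·(2M3+M4)/6=-15/28
t_q=1 → seg 0, τ=1; S=3+-267/56·τ+0·τ²+71/224·τ³=-325/224

  seg 0: a=3 b=-267/56 c=0 d=71/224
  seg 1: a=-4 b=-27/28 c=213/112 d=-75/224
  seg 2: a=-1 b=21/8 c=-3/28 d=-51/224
  seg 3: a=2 b=-15/28 c=-165/112 d=55/224
S(1) = -325/224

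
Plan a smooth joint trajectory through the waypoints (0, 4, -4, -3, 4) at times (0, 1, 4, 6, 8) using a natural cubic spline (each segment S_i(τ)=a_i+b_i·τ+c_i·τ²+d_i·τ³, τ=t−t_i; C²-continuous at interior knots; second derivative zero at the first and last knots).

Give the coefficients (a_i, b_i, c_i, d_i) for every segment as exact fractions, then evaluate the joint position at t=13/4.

Δ: Δ0=4, Δ1=-8/3, Δ2=1/2, Δ3=7/2
row 1: diag=8, rhs=-40; c'=3/8, d'=-5
row 2: denom=10−3·3/8=71/8; d'=(19−3·-5)/(71/8)=272/71
row 3: denom=8−2·16/71=536/71; d'=(18−2·272/71)/(536/71)=367/268
back: M3=367/268
back: M2=272/71−16/71·367/268=236/67
back: M1=-5−3/8·236/67=-847/134
M: M0=0, M1=-847/134, M2=236/67, M3=367/268, M4=0
seg 0: a=0, c=M0/2=0, d=(M1−M0)/(6·1)=-847/804, b=Δ0−h0·(2M0+M1)/6=4063/804
seg 1: a=4, c=M1/2=-847/268, d=(M2−M1)/(6·3)=1319/2412, b=Δ1−h1·(2M1+M2)/6=761/402
seg 2: a=-4, c=M2/2=118/67, d=(M3−M2)/(6·2)=-577/3216, b=Δ2−h2·(2M2+M3)/6=-1853/804
seg 3: a=-3, c=M3/2=367/536, d=(M4−M3)/(6·2)=-367/3216, b=Δ3−h3·(2M3+M4)/6=520/201
t_q=13/4 → seg 1, τ=9/4; S=4+761/402·τ+-847/268·τ²+1319/2412·τ³=-25925/17152

  seg 0: a=0 b=4063/804 c=0 d=-847/804
  seg 1: a=4 b=761/402 c=-847/268 d=1319/2412
  seg 2: a=-4 b=-1853/804 c=118/67 d=-577/3216
  seg 3: a=-3 b=520/201 c=367/536 d=-367/3216
S(13/4) = -25925/17152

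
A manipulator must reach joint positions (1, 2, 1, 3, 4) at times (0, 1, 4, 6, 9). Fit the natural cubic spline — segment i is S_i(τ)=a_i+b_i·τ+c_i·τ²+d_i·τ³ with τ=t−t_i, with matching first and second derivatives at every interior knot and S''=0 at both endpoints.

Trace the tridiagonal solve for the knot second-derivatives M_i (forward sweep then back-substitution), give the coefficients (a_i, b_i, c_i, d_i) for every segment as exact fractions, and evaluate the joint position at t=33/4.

Δ: Δ0=1, Δ1=-1/3, Δ2=1, Δ3=1/3
row 1: diag=8, rhs=-8; c'=3/8, d'=-1
row 2: denom=10−3·3/8=71/8; d'=(8−3·-1)/(71/8)=88/71
row 3: denom=10−2·16/71=678/71; d'=(-4−2·88/71)/(678/71)=-230/339
back: M3=-230/339
back: M2=88/71−16/71·-230/339=472/339
back: M1=-1−3/8·472/339=-172/113
M: M0=0, M1=-172/113, M2=472/339, M3=-230/339, M4=0
seg 0: a=1, c=M0/2=0, d=(M1−M0)/(6·1)=-86/339, b=Δ0−h0·(2M0+M1)/6=425/339
seg 1: a=2, c=M1/2=-86/113, d=(M2−M1)/(6·3)=494/3051, b=Δ1−h1·(2M1+M2)/6=167/339
seg 2: a=1, c=M2/2=236/339, d=(M3−M2)/(6·2)=-39/226, b=Δ2−h2·(2M2+M3)/6=101/339
seg 3: a=3, c=M3/2=-115/339, d=(M4−M3)/(6·3)=115/3051, b=Δ3−h3·(2M3+M4)/6=343/339
t_q=33/4 → seg 3, τ=9/4; S=3+343/339·τ+-115/339·τ²+115/3051·τ³=28845/7232

  seg 0: a=1 b=425/339 c=0 d=-86/339
  seg 1: a=2 b=167/339 c=-86/113 d=494/3051
  seg 2: a=1 b=101/339 c=236/339 d=-39/226
  seg 3: a=3 b=343/339 c=-115/339 d=115/3051
S(33/4) = 28845/7232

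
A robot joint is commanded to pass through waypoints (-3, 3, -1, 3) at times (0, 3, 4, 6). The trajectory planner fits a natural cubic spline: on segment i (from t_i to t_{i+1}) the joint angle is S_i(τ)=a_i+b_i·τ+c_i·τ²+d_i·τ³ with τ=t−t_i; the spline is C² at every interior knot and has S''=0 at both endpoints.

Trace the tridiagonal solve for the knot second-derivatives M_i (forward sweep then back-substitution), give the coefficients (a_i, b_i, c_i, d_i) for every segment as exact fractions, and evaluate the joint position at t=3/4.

Δ: Δ0=2, Δ1=-4, Δ2=2
row 1: diag=8, rhs=-36; c'=1/8, d'=-9/2
row 2: denom=6−1·1/8=47/8; d'=(36−1·-9/2)/(47/8)=324/47
back: M2=324/47
back: M1=-9/2−1/8·324/47=-252/47
M: M0=0, M1=-252/47, M2=324/47, M3=0
seg 0: a=-3, c=M0/2=0, d=(M1−M0)/(6·3)=-14/47, b=Δ0−h0·(2M0+M1)/6=220/47
seg 1: a=3, c=M1/2=-126/47, d=(M2−M1)/(6·1)=96/47, b=Δ1−h1·(2M1+M2)/6=-158/47
seg 2: a=-1, c=M2/2=162/47, d=(M3−M2)/(6·2)=-27/47, b=Δ2−h2·(2M2+M3)/6=-122/47
t_q=3/4 → seg 0, τ=3/4; S=-3+220/47·τ+0·τ²+-14/47·τ³=579/1504

  seg 0: a=-3 b=220/47 c=0 d=-14/47
  seg 1: a=3 b=-158/47 c=-126/47 d=96/47
  seg 2: a=-1 b=-122/47 c=162/47 d=-27/47
S(3/4) = 579/1504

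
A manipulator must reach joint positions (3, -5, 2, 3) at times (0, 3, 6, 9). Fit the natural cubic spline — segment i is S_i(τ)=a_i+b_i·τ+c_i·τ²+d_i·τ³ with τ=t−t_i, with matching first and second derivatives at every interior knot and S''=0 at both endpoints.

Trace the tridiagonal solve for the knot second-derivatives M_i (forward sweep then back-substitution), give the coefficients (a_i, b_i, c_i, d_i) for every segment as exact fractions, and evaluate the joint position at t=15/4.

Δ: Δ0=-8/3, Δ1=7/3, Δ2=1/3
row 1: diag=12, rhs=30; c'=1/4, d'=5/2
row 2: denom=12−3·1/4=45/4; d'=(-12−3·5/2)/(45/4)=-26/15
back: M2=-26/15
back: M1=5/2−1/4·-26/15=44/15
M: M0=0, M1=44/15, M2=-26/15, M3=0
seg 0: a=3, c=M0/2=0, d=(M1−M0)/(6·3)=22/135, b=Δ0−h0·(2M0+M1)/6=-62/15
seg 1: a=-5, c=M1/2=22/15, d=(M2−M1)/(6·3)=-7/27, b=Δ1−h1·(2M1+M2)/6=4/15
seg 2: a=2, c=M2/2=-13/15, d=(M3−M2)/(6·3)=13/135, b=Δ2−h2·(2M2+M3)/6=31/15
t_q=15/4 → seg 1, τ=3/4; S=-5+4/15·τ+22/15·τ²+-7/27·τ³=-1307/320

  seg 0: a=3 b=-62/15 c=0 d=22/135
  seg 1: a=-5 b=4/15 c=22/15 d=-7/27
  seg 2: a=2 b=31/15 c=-13/15 d=13/135
S(15/4) = -1307/320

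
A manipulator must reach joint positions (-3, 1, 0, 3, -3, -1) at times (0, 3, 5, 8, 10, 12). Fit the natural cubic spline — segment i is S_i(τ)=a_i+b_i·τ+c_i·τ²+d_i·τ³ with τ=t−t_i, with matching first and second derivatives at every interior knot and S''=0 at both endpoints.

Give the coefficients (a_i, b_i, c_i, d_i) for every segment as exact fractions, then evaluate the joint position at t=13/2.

Δ: Δ0=4/3, Δ1=-1/2, Δ2=1, Δ3=-3, Δ4=1
row 1: diag=10, rhs=-11; c'=1/5, d'=-11/10
row 2: denom=10−2·1/5=48/5; d'=(9−2·-11/10)/(48/5)=7/6
row 3: denom=10−3·5/16=145/16; d'=(-24−3·7/6)/(145/16)=-88/29
row 4: denom=8−2·32/145=1096/145; d'=(24−2·-88/29)/(1096/145)=545/137
back: M4=545/137
back: M3=-88/29−32/145·545/137=-536/137
back: M2=7/6−5/16·-536/137=982/411
back: M1=-11/10−1/5·982/411=-1297/822
M: M0=0, M1=-1297/822, M2=982/411, M3=-536/137, M4=545/137, M5=0
seg 0: a=-3, c=M0/2=0, d=(M1−M0)/(6·3)=-1297/14796, b=Δ0−h0·(2M0+M1)/6=1163/548
seg 1: a=1, c=M1/2=-1297/1644, d=(M2−M1)/(6·2)=1087/3288, b=Δ1−h1·(2M1+M2)/6=-67/274
seg 2: a=0, c=M2/2=491/411, d=(M3−M2)/(6·3)=-1295/3699, b=Δ2−h2·(2M2+M3)/6=233/411
seg 3: a=3, c=M3/2=-268/137, d=(M4−M3)/(6·2)=1081/1644, b=Δ3−h3·(2M3+M4)/6=-706/411
seg 4: a=-3, c=M4/2=545/274, d=(M5−M4)/(6·2)=-545/1644, b=Δ4−h4·(2M4+M5)/6=-679/411
t_q=13/2 → seg 2, τ=3/2; S=0+233/411·τ+491/411·τ²+-1295/3699·τ³=2583/1096

  seg 0: a=-3 b=1163/548 c=0 d=-1297/14796
  seg 1: a=1 b=-67/274 c=-1297/1644 d=1087/3288
  seg 2: a=0 b=233/411 c=491/411 d=-1295/3699
  seg 3: a=3 b=-706/411 c=-268/137 d=1081/1644
  seg 4: a=-3 b=-679/411 c=545/274 d=-545/1644
S(13/2) = 2583/1096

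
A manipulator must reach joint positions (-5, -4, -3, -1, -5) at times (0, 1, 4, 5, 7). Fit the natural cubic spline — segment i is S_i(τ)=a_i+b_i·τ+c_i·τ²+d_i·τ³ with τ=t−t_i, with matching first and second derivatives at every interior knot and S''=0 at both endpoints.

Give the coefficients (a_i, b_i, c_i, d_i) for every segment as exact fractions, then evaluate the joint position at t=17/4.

  seg 0: a=-5 b=593/483 c=0 d=-110/483
  seg 1: a=-4 b=263/483 c=-110/161 d=296/1449
  seg 2: a=-3 b=947/483 c=186/161 d=-77/69
  seg 3: a=-1 b=446/483 c=-353/161 d=353/966
S(17/4) = -25297/10304

Δ: Δ0=1, Δ1=1/3, Δ2=2, Δ3=-2
row 1: diag=8, rhs=-4; c'=3/8, d'=-1/2
row 2: denom=8−3·3/8=55/8; d'=(10−3·-1/2)/(55/8)=92/55
row 3: denom=6−1·8/55=322/55; d'=(-24−1·92/55)/(322/55)=-706/161
back: M3=-706/161
back: M2=92/55−8/55·-706/161=372/161
back: M1=-1/2−3/8·372/161=-220/161
M: M0=0, M1=-220/161, M2=372/161, M3=-706/161, M4=0
seg 0: a=-5, c=M0/2=0, d=(M1−M0)/(6·1)=-110/483, b=Δ0−h0·(2M0+M1)/6=593/483
seg 1: a=-4, c=M1/2=-110/161, d=(M2−M1)/(6·3)=296/1449, b=Δ1−h1·(2M1+M2)/6=263/483
seg 2: a=-3, c=M2/2=186/161, d=(M3−M2)/(6·1)=-77/69, b=Δ2−h2·(2M2+M3)/6=947/483
seg 3: a=-1, c=M3/2=-353/161, d=(M4−M3)/(6·2)=353/966, b=Δ3−h3·(2M3+M4)/6=446/483
t_q=17/4 → seg 2, τ=1/4; S=-3+947/483·τ+186/161·τ²+-77/69·τ³=-25297/10304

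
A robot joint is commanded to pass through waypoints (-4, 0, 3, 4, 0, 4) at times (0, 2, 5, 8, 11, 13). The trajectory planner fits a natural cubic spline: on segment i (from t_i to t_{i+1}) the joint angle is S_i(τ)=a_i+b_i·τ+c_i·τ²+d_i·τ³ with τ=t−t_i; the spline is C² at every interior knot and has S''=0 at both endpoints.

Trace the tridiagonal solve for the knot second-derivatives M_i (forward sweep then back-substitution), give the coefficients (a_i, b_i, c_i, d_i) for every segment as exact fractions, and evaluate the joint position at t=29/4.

Δ: Δ0=2, Δ1=1, Δ2=1/3, Δ3=-4/3, Δ4=2
row 1: diag=10, rhs=-6; c'=3/10, d'=-3/5
row 2: denom=12−3·3/10=111/10; d'=(-4−3·-3/5)/(111/10)=-22/111
row 3: denom=12−3·10/37=414/37; d'=(-10−3·-22/111)/(414/37)=-58/69
row 4: denom=10−3·37/138=423/46; d'=(20−3·-58/69)/(423/46)=1036/423
back: M4=1036/423
back: M3=-58/69−37/138·1036/423=-1900/1269
back: M2=-22/111−10/37·-1900/1269=262/1269
back: M1=-3/5−3/10·262/1269=-280/423
M: M0=0, M1=-280/423, M2=262/1269, M3=-1900/1269, M4=1036/423, M5=0
seg 0: a=-4, c=M0/2=0, d=(M1−M0)/(6·2)=-70/1269, b=Δ0−h0·(2M0+M1)/6=2818/1269
seg 1: a=0, c=M1/2=-140/423, d=(M2−M1)/(6·3)=551/11421, b=Δ1−h1·(2M1+M2)/6=1978/1269
seg 2: a=3, c=M2/2=131/1269, d=(M3−M2)/(6·3)=-23/243, b=Δ2−h2·(2M2+M3)/6=1111/1269
seg 3: a=4, c=M3/2=-950/1269, d=(M4−M3)/(6·3)=2504/11421, b=Δ3−h3·(2M3+M4)/6=-1346/1269
seg 4: a=0, c=M4/2=518/423, d=(M5−M4)/(6·2)=-259/1269, b=Δ4−h4·(2M4+M5)/6=466/1269
t_q=29/4 → seg 2, τ=9/4; S=3+1111/1269·τ+131/1269·τ²+-23/243·τ³=39835/9024

  seg 0: a=-4 b=2818/1269 c=0 d=-70/1269
  seg 1: a=0 b=1978/1269 c=-140/423 d=551/11421
  seg 2: a=3 b=1111/1269 c=131/1269 d=-23/243
  seg 3: a=4 b=-1346/1269 c=-950/1269 d=2504/11421
  seg 4: a=0 b=466/1269 c=518/423 d=-259/1269
S(29/4) = 39835/9024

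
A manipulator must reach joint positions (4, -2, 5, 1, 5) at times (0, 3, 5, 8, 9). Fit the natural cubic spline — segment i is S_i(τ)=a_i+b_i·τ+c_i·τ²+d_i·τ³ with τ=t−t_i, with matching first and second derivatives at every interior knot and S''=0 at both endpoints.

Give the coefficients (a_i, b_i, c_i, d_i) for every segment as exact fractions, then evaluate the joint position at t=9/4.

  seg 0: a=4 b=-5711/1356 c=0 d=2999/12204
  seg 1: a=-2 b=1643/678 c=2999/1356 d=-2269/2712
  seg 2: a=5 b=139/113 c=-952/339 d=1987/3051
  seg 3: a=1 b=222/113 c=345/113 d=-115/113
S(9/4) = -77443/28928

Δ: Δ0=-2, Δ1=7/2, Δ2=-4/3, Δ3=4
row 1: diag=10, rhs=33; c'=1/5, d'=33/10
row 2: denom=10−2·1/5=48/5; d'=(-29−2·33/10)/(48/5)=-89/24
row 3: denom=8−3·5/16=113/16; d'=(32−3·-89/24)/(113/16)=690/113
back: M3=690/113
back: M2=-89/24−5/16·690/113=-1904/339
back: M1=33/10−1/5·-1904/339=2999/678
M: M0=0, M1=2999/678, M2=-1904/339, M3=690/113, M4=0
seg 0: a=4, c=M0/2=0, d=(M1−M0)/(6·3)=2999/12204, b=Δ0−h0·(2M0+M1)/6=-5711/1356
seg 1: a=-2, c=M1/2=2999/1356, d=(M2−M1)/(6·2)=-2269/2712, b=Δ1−h1·(2M1+M2)/6=1643/678
seg 2: a=5, c=M2/2=-952/339, d=(M3−M2)/(6·3)=1987/3051, b=Δ2−h2·(2M2+M3)/6=139/113
seg 3: a=1, c=M3/2=345/113, d=(M4−M3)/(6·1)=-115/113, b=Δ3−h3·(2M3+M4)/6=222/113
t_q=9/4 → seg 0, τ=9/4; S=4+-5711/1356·τ+0·τ²+2999/12204·τ³=-77443/28928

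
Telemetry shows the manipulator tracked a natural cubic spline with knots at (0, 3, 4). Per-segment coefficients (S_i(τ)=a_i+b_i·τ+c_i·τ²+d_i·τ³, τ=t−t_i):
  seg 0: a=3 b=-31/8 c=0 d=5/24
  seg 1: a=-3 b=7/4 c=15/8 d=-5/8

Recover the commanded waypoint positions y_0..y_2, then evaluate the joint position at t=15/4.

y_0 = S_0(0) = a_0 = 3
y_1 = S_1(0) = a_1 = -3
y_2 = S_1(1) = 0
t_q=15/4 is in segment 1 (τ=3/4); S_1(τ)=-459/512

y_0=3 y_1=-3 y_2=0
S(15/4) = -459/512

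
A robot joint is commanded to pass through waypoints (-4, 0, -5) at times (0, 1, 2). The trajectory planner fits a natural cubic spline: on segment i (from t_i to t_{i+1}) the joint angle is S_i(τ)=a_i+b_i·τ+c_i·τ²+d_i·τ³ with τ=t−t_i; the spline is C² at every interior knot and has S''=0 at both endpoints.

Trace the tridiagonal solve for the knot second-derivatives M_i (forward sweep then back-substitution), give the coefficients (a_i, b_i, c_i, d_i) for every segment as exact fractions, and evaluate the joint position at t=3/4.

Δ: Δ0=4, Δ1=-5
row 1: diag=4, rhs=-54; c'=1/4, d'=-27/2
back: M1=-27/2
M: M0=0, M1=-27/2, M2=0
seg 0: a=-4, c=M0/2=0, d=(M1−M0)/(6·1)=-9/4, b=Δ0−h0·(2M0+M1)/6=25/4
seg 1: a=0, c=M1/2=-27/4, d=(M2−M1)/(6·1)=9/4, b=Δ1−h1·(2M1+M2)/6=-1/2
t_q=3/4 → seg 0, τ=3/4; S=-4+25/4·τ+0·τ²+-9/4·τ³=-67/256

  seg 0: a=-4 b=25/4 c=0 d=-9/4
  seg 1: a=0 b=-1/2 c=-27/4 d=9/4
S(3/4) = -67/256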